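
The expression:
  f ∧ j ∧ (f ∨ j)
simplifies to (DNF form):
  f ∧ j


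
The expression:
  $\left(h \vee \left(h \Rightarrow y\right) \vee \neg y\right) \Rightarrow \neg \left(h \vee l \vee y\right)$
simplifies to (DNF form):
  $\neg h \wedge \neg l \wedge \neg y$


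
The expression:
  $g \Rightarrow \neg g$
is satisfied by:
  {g: False}


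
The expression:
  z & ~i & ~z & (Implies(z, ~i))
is never true.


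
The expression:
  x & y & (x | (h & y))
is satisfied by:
  {x: True, y: True}


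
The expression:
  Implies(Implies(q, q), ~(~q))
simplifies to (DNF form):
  q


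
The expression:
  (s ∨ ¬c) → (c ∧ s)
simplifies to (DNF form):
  c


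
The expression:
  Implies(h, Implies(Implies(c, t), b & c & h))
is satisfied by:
  {b: True, c: True, t: False, h: False}
  {c: True, t: False, h: False, b: False}
  {b: True, c: True, t: True, h: False}
  {c: True, t: True, h: False, b: False}
  {b: True, t: False, h: False, c: False}
  {b: False, t: False, h: False, c: False}
  {b: True, t: True, h: False, c: False}
  {t: True, b: False, h: False, c: False}
  {b: True, h: True, c: True, t: False}
  {h: True, c: True, b: False, t: False}
  {b: True, h: True, c: True, t: True}


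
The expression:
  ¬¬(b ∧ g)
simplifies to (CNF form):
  b ∧ g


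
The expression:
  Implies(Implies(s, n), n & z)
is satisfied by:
  {z: True, s: True, n: False}
  {s: True, n: False, z: False}
  {z: True, s: True, n: True}
  {z: True, n: True, s: False}


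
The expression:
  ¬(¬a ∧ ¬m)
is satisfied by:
  {a: True, m: True}
  {a: True, m: False}
  {m: True, a: False}


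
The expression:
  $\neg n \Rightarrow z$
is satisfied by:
  {n: True, z: True}
  {n: True, z: False}
  {z: True, n: False}


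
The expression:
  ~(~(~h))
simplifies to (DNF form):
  ~h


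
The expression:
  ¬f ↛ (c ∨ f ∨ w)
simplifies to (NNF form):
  ¬c ∧ ¬f ∧ ¬w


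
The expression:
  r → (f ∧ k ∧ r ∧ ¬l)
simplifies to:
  (f ∧ k ∧ ¬l) ∨ ¬r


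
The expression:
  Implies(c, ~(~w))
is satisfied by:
  {w: True, c: False}
  {c: False, w: False}
  {c: True, w: True}


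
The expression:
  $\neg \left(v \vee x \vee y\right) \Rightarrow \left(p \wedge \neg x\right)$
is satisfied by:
  {y: True, v: True, p: True, x: True}
  {y: True, v: True, p: True, x: False}
  {y: True, v: True, x: True, p: False}
  {y: True, v: True, x: False, p: False}
  {y: True, p: True, x: True, v: False}
  {y: True, p: True, x: False, v: False}
  {y: True, p: False, x: True, v: False}
  {y: True, p: False, x: False, v: False}
  {v: True, p: True, x: True, y: False}
  {v: True, p: True, x: False, y: False}
  {v: True, x: True, p: False, y: False}
  {v: True, x: False, p: False, y: False}
  {p: True, x: True, v: False, y: False}
  {p: True, v: False, x: False, y: False}
  {x: True, v: False, p: False, y: False}


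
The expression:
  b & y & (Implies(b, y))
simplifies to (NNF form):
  b & y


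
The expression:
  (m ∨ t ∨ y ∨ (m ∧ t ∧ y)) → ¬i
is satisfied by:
  {y: False, t: False, i: False, m: False}
  {m: True, y: False, t: False, i: False}
  {t: True, m: False, y: False, i: False}
  {m: True, t: True, y: False, i: False}
  {y: True, m: False, t: False, i: False}
  {m: True, y: True, t: False, i: False}
  {t: True, y: True, m: False, i: False}
  {m: True, t: True, y: True, i: False}
  {i: True, m: False, y: False, t: False}


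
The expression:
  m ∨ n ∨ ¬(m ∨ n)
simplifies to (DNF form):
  True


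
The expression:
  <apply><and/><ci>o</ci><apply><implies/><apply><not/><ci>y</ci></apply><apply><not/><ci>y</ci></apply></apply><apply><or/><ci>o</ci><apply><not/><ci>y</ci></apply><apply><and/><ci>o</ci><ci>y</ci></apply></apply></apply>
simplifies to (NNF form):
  <ci>o</ci>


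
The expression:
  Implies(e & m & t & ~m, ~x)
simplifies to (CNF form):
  True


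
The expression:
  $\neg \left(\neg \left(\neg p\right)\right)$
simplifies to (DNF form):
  $\neg p$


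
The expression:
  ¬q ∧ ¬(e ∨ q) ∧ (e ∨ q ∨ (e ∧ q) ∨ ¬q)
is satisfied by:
  {q: False, e: False}


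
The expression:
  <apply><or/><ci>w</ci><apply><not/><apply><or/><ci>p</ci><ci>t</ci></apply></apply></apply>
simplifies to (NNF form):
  <apply><or/><ci>w</ci><apply><and/><apply><not/><ci>p</ci></apply><apply><not/><ci>t</ci></apply></apply></apply>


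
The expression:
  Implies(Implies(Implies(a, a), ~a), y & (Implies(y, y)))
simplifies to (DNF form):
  a | y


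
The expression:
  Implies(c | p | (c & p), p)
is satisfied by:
  {p: True, c: False}
  {c: False, p: False}
  {c: True, p: True}


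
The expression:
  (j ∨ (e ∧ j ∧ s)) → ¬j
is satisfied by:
  {j: False}


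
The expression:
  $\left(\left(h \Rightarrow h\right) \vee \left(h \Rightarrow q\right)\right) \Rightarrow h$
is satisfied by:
  {h: True}


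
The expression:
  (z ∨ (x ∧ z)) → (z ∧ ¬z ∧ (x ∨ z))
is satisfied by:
  {z: False}


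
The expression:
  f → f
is always true.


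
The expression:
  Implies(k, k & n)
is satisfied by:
  {n: True, k: False}
  {k: False, n: False}
  {k: True, n: True}


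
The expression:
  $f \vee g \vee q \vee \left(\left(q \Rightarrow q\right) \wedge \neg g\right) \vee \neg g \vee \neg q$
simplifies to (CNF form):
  $\text{True}$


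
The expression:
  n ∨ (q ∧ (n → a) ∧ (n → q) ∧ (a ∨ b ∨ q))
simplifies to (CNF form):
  n ∨ q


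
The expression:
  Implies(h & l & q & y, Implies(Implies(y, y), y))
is always true.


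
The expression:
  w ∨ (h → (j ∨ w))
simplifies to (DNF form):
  j ∨ w ∨ ¬h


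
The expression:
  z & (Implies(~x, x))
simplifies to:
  x & z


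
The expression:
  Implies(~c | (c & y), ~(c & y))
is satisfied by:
  {c: False, y: False}
  {y: True, c: False}
  {c: True, y: False}


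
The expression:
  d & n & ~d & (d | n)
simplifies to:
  False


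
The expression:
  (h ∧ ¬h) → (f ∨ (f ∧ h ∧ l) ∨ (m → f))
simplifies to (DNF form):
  True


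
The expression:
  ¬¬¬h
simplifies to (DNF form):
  ¬h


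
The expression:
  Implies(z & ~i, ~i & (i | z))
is always true.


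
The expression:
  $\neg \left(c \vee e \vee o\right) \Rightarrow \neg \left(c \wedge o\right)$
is always true.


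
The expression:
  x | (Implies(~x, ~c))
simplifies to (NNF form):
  x | ~c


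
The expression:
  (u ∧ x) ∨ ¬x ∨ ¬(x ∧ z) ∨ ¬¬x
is always true.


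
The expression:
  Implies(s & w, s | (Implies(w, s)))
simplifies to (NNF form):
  True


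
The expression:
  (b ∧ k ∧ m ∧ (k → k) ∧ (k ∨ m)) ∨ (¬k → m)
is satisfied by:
  {k: True, m: True}
  {k: True, m: False}
  {m: True, k: False}


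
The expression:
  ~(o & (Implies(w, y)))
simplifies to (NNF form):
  ~o | (w & ~y)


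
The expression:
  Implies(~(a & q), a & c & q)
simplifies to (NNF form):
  a & q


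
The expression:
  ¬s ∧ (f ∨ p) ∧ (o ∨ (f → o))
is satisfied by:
  {p: True, o: True, f: False, s: False}
  {p: True, o: False, f: False, s: False}
  {p: True, f: True, o: True, s: False}
  {f: True, o: True, p: False, s: False}


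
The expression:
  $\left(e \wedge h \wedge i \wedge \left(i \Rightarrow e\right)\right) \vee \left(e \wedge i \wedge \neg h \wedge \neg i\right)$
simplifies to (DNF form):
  $e \wedge h \wedge i$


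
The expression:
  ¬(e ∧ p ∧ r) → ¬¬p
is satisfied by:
  {p: True}


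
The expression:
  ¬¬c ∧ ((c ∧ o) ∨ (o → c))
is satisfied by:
  {c: True}


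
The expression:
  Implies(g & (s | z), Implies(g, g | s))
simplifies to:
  True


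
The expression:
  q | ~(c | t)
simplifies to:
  q | (~c & ~t)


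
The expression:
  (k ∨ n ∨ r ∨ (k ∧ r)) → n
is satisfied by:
  {n: True, r: False, k: False}
  {n: True, k: True, r: False}
  {n: True, r: True, k: False}
  {n: True, k: True, r: True}
  {k: False, r: False, n: False}


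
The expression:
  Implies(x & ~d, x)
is always true.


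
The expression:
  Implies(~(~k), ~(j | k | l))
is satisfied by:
  {k: False}


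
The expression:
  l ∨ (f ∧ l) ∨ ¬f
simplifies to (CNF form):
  l ∨ ¬f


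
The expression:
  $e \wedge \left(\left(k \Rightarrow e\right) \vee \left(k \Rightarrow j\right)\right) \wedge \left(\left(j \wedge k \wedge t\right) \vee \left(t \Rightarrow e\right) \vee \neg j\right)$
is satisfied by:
  {e: True}


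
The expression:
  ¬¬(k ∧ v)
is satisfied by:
  {k: True, v: True}


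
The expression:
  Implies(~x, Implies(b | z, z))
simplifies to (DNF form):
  x | z | ~b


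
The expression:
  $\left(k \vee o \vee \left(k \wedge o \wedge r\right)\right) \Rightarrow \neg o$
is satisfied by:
  {o: False}


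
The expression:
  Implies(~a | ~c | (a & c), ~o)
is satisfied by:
  {o: False}


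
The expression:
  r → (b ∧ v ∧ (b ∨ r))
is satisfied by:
  {v: True, b: True, r: False}
  {v: True, b: False, r: False}
  {b: True, v: False, r: False}
  {v: False, b: False, r: False}
  {r: True, v: True, b: True}


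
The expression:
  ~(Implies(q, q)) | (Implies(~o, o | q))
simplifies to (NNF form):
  o | q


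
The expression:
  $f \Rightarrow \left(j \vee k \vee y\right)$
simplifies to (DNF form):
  $j \vee k \vee y \vee \neg f$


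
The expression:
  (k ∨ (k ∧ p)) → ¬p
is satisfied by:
  {p: False, k: False}
  {k: True, p: False}
  {p: True, k: False}


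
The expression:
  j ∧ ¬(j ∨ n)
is never true.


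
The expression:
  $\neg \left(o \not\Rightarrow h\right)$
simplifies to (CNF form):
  $h \vee \neg o$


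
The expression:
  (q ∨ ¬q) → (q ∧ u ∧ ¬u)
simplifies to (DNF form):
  False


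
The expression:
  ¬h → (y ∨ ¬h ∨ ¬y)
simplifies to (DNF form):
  True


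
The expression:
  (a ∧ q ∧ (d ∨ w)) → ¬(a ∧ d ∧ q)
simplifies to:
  ¬a ∨ ¬d ∨ ¬q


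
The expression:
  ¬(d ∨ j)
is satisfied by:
  {d: False, j: False}


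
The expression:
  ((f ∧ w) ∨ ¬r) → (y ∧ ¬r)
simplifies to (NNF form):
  (r ∧ ¬f) ∨ (r ∧ ¬w) ∨ (y ∧ ¬r)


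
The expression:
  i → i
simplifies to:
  True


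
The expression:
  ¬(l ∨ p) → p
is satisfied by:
  {l: True, p: True}
  {l: True, p: False}
  {p: True, l: False}


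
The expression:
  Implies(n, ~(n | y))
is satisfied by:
  {n: False}


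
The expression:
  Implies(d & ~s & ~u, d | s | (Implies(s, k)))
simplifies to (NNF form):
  True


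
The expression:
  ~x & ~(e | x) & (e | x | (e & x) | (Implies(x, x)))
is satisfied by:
  {x: False, e: False}


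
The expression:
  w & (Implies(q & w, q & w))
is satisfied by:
  {w: True}


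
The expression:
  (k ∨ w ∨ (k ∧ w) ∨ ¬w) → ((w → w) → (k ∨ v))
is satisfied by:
  {k: True, v: True}
  {k: True, v: False}
  {v: True, k: False}


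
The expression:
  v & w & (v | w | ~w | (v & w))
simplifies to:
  v & w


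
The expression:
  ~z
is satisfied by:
  {z: False}


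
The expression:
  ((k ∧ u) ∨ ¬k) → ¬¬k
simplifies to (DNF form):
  k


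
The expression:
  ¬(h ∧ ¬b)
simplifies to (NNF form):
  b ∨ ¬h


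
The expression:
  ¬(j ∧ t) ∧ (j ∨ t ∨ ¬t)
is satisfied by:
  {t: False, j: False}
  {j: True, t: False}
  {t: True, j: False}


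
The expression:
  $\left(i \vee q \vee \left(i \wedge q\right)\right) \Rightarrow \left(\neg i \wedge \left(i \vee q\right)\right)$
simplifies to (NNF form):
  $\neg i$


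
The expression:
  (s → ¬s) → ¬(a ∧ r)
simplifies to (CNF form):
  s ∨ ¬a ∨ ¬r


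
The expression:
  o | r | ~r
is always true.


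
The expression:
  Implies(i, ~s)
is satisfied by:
  {s: False, i: False}
  {i: True, s: False}
  {s: True, i: False}


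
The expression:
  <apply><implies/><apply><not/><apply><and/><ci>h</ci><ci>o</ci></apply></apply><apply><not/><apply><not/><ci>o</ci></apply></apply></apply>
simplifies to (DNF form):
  <ci>o</ci>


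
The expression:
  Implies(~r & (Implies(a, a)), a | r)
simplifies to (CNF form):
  a | r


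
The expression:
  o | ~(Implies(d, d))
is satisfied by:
  {o: True}


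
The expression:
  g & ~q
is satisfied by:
  {g: True, q: False}


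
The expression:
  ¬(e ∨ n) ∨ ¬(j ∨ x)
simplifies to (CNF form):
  (¬e ∨ ¬j) ∧ (¬e ∨ ¬x) ∧ (¬j ∨ ¬n) ∧ (¬n ∨ ¬x)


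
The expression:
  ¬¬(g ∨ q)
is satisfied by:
  {q: True, g: True}
  {q: True, g: False}
  {g: True, q: False}


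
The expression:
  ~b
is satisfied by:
  {b: False}


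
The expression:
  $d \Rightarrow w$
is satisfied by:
  {w: True, d: False}
  {d: False, w: False}
  {d: True, w: True}


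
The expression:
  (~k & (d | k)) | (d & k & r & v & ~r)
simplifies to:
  d & ~k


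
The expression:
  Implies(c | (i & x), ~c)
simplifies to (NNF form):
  ~c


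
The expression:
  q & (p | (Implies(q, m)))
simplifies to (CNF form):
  q & (m | p)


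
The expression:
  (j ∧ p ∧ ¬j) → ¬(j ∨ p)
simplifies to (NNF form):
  True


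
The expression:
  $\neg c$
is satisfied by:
  {c: False}


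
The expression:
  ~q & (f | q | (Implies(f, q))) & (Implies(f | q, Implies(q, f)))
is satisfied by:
  {q: False}


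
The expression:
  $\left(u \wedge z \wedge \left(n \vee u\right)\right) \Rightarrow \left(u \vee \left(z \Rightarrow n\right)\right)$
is always true.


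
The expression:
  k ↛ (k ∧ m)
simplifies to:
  k ∧ ¬m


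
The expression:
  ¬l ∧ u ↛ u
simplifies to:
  False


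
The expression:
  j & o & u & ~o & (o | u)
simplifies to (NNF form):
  False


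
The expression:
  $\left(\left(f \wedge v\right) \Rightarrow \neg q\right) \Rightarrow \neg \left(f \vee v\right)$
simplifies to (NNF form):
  $\left(f \vee \neg v\right) \wedge \left(q \vee \neg v\right) \wedge \left(v \vee \neg f\right)$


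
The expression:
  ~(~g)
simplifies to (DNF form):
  g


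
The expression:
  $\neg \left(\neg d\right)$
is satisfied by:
  {d: True}


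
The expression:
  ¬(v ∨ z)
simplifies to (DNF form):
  ¬v ∧ ¬z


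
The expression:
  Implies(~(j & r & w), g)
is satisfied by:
  {g: True, j: True, w: True, r: True}
  {g: True, j: True, w: True, r: False}
  {g: True, j: True, r: True, w: False}
  {g: True, j: True, r: False, w: False}
  {g: True, w: True, r: True, j: False}
  {g: True, w: True, r: False, j: False}
  {g: True, w: False, r: True, j: False}
  {g: True, w: False, r: False, j: False}
  {j: True, w: True, r: True, g: False}


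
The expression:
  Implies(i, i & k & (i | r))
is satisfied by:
  {k: True, i: False}
  {i: False, k: False}
  {i: True, k: True}


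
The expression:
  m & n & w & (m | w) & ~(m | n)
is never true.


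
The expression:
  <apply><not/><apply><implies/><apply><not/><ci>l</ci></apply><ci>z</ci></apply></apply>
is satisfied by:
  {z: False, l: False}


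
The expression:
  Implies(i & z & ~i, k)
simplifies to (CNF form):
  True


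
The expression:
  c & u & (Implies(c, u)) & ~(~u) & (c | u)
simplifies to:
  c & u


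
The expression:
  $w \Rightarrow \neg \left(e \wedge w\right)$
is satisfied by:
  {w: False, e: False}
  {e: True, w: False}
  {w: True, e: False}


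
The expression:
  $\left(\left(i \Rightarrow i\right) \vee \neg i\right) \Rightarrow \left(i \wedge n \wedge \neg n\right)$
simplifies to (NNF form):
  $\text{False}$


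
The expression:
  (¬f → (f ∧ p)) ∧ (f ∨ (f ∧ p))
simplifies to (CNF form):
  f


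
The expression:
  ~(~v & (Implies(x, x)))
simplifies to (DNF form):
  v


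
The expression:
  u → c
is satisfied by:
  {c: True, u: False}
  {u: False, c: False}
  {u: True, c: True}


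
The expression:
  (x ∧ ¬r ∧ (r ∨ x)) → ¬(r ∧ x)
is always true.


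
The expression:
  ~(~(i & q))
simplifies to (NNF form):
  i & q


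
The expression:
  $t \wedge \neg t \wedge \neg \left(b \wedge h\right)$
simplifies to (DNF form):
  $\text{False}$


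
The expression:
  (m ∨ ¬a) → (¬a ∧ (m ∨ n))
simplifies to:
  (a ∧ ¬m) ∨ (m ∧ ¬a) ∨ (n ∧ ¬a)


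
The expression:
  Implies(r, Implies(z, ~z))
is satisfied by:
  {z: False, r: False}
  {r: True, z: False}
  {z: True, r: False}


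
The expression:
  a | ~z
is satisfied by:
  {a: True, z: False}
  {z: False, a: False}
  {z: True, a: True}


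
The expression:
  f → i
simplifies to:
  i ∨ ¬f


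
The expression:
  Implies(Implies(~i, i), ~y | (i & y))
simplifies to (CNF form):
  True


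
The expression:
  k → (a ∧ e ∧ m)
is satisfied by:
  {a: True, m: True, e: True, k: False}
  {a: True, m: True, e: False, k: False}
  {a: True, e: True, m: False, k: False}
  {a: True, e: False, m: False, k: False}
  {m: True, e: True, a: False, k: False}
  {m: True, a: False, e: False, k: False}
  {m: False, e: True, a: False, k: False}
  {m: False, a: False, e: False, k: False}
  {a: True, k: True, m: True, e: True}


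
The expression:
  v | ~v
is always true.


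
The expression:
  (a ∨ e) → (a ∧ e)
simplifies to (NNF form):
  (a ∧ e) ∨ (¬a ∧ ¬e)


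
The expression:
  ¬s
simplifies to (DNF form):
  ¬s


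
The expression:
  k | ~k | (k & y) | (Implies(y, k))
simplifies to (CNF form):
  True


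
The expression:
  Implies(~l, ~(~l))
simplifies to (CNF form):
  l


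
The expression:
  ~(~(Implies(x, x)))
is always true.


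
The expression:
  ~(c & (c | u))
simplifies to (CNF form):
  ~c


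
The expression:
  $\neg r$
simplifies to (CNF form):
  $\neg r$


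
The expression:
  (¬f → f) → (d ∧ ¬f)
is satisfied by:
  {f: False}


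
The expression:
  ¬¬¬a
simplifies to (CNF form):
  ¬a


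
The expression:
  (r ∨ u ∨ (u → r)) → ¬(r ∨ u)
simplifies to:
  ¬r ∧ ¬u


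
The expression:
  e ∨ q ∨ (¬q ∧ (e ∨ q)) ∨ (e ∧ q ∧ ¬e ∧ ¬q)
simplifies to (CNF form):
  e ∨ q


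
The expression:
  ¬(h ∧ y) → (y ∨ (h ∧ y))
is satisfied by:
  {y: True}


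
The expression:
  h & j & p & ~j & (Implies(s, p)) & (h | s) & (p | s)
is never true.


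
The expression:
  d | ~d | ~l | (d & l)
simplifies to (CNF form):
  True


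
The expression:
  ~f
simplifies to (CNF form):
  ~f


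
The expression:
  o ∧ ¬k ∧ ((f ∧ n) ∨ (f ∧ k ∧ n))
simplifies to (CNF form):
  f ∧ n ∧ o ∧ ¬k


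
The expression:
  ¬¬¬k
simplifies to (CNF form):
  ¬k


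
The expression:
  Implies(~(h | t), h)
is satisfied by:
  {t: True, h: True}
  {t: True, h: False}
  {h: True, t: False}


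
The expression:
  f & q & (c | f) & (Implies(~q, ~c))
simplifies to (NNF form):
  f & q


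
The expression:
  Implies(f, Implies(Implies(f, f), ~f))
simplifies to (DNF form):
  ~f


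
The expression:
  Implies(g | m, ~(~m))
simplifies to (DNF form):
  m | ~g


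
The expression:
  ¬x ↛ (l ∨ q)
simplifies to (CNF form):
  ¬l ∧ ¬q ∧ ¬x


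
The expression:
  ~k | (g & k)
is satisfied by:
  {g: True, k: False}
  {k: False, g: False}
  {k: True, g: True}


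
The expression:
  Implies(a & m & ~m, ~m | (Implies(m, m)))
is always true.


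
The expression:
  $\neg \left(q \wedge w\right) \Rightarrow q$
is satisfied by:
  {q: True}


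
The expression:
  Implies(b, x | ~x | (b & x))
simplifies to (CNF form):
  True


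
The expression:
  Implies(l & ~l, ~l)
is always true.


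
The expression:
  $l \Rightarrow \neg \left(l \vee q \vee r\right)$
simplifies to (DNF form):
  $\neg l$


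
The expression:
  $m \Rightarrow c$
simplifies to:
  $c \vee \neg m$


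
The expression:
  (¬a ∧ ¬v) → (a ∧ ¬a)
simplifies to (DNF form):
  a ∨ v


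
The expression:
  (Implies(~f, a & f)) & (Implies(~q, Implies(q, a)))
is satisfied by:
  {f: True}


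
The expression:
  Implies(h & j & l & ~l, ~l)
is always true.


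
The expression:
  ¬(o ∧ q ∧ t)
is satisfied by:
  {o: False, t: False, q: False}
  {q: True, o: False, t: False}
  {t: True, o: False, q: False}
  {q: True, t: True, o: False}
  {o: True, q: False, t: False}
  {q: True, o: True, t: False}
  {t: True, o: True, q: False}


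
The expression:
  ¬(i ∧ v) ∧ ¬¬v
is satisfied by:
  {v: True, i: False}


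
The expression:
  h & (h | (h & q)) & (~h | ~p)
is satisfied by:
  {h: True, p: False}


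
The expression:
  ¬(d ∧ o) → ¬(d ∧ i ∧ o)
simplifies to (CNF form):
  True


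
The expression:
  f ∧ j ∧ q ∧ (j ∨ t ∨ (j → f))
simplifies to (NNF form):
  f ∧ j ∧ q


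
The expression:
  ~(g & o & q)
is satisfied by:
  {g: False, q: False, o: False}
  {o: True, g: False, q: False}
  {q: True, g: False, o: False}
  {o: True, q: True, g: False}
  {g: True, o: False, q: False}
  {o: True, g: True, q: False}
  {q: True, g: True, o: False}


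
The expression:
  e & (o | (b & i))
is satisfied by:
  {i: True, o: True, b: True, e: True}
  {i: True, o: True, e: True, b: False}
  {o: True, b: True, e: True, i: False}
  {o: True, e: True, b: False, i: False}
  {i: True, b: True, e: True, o: False}


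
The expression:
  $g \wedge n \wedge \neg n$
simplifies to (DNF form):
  $\text{False}$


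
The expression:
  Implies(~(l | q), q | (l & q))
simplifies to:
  l | q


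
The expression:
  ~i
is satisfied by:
  {i: False}


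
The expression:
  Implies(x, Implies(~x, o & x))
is always true.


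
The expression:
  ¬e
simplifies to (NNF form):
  ¬e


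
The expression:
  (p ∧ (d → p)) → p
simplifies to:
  True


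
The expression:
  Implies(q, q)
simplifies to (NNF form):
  True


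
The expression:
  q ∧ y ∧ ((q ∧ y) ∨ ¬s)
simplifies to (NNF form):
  q ∧ y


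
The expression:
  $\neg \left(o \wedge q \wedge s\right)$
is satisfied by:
  {s: False, q: False, o: False}
  {o: True, s: False, q: False}
  {q: True, s: False, o: False}
  {o: True, q: True, s: False}
  {s: True, o: False, q: False}
  {o: True, s: True, q: False}
  {q: True, s: True, o: False}


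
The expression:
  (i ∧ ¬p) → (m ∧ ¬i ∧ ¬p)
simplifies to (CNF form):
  p ∨ ¬i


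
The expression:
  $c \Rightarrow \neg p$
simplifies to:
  $\neg c \vee \neg p$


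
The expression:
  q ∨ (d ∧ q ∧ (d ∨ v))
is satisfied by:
  {q: True}


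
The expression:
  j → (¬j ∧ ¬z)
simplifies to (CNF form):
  ¬j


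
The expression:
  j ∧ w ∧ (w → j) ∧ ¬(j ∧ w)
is never true.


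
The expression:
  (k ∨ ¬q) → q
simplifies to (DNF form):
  q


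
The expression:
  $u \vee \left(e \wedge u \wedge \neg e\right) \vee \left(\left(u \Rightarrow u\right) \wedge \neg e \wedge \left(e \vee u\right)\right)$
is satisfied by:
  {u: True}


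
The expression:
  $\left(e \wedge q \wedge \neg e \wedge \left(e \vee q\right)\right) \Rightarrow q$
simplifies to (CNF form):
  $\text{True}$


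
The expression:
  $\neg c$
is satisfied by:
  {c: False}


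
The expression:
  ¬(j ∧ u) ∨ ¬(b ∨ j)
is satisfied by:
  {u: False, j: False}
  {j: True, u: False}
  {u: True, j: False}


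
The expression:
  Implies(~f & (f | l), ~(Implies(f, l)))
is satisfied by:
  {f: True, l: False}
  {l: False, f: False}
  {l: True, f: True}


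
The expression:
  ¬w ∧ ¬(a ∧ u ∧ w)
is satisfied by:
  {w: False}


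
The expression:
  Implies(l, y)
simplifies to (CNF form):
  y | ~l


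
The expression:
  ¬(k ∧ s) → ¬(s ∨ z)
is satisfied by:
  {k: True, z: False, s: False}
  {z: False, s: False, k: False}
  {s: True, k: True, z: False}
  {s: True, z: True, k: True}


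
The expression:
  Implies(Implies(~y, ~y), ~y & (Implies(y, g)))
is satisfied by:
  {y: False}


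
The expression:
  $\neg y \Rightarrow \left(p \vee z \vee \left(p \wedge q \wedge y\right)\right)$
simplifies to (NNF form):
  $p \vee y \vee z$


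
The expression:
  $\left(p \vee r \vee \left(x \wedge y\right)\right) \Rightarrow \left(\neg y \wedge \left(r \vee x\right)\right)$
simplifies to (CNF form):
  $\left(\neg p \vee \neg y\right) \wedge \left(\neg r \vee \neg y\right) \wedge \left(\neg x \vee \neg y\right) \wedge \left(r \vee x \vee \neg p\right) \wedge \left(r \vee x \vee \neg r\right) \wedge \left(r \vee x \vee \neg x\right) \wedge \left(r \vee \neg p \vee \neg y\right) \wedge \left(r \vee \neg r \vee \neg y\right) \wedge \left(r \vee \neg x \vee \neg y\right) \wedge \left(x \vee \neg p \vee \neg y\right) \wedge \left(x \vee \neg r \vee \neg y\right) \wedge \left(x \vee \neg x \vee \neg y\right)$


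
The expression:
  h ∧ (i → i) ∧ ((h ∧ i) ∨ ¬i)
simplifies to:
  h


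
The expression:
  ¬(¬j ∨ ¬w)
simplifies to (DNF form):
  j ∧ w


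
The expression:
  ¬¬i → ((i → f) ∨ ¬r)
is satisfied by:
  {f: True, i: False, r: False}
  {f: False, i: False, r: False}
  {r: True, f: True, i: False}
  {r: True, f: False, i: False}
  {i: True, f: True, r: False}
  {i: True, f: False, r: False}
  {i: True, r: True, f: True}


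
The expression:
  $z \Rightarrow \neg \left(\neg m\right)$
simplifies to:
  $m \vee \neg z$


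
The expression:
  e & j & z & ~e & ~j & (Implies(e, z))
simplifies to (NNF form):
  False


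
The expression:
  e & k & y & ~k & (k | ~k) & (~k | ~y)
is never true.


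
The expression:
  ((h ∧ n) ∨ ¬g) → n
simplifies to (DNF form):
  g ∨ n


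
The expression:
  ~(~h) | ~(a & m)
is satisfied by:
  {h: True, m: False, a: False}
  {m: False, a: False, h: False}
  {h: True, a: True, m: False}
  {a: True, m: False, h: False}
  {h: True, m: True, a: False}
  {m: True, h: False, a: False}
  {h: True, a: True, m: True}


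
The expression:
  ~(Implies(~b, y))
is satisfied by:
  {y: False, b: False}


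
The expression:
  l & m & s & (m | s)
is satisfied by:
  {m: True, s: True, l: True}


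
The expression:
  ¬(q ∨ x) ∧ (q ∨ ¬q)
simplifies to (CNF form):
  ¬q ∧ ¬x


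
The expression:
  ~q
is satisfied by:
  {q: False}


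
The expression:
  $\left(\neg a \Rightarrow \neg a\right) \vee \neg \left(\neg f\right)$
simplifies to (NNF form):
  $\text{True}$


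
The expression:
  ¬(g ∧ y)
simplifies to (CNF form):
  ¬g ∨ ¬y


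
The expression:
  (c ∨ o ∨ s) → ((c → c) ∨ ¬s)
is always true.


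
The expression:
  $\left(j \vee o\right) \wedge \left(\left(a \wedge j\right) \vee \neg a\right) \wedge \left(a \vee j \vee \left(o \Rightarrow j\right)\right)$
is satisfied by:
  {j: True}


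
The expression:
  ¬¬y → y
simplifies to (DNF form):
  True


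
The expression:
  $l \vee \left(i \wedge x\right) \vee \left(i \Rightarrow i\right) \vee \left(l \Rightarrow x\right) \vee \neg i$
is always true.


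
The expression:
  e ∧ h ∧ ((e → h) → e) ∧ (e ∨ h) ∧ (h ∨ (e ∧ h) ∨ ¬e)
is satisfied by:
  {h: True, e: True}


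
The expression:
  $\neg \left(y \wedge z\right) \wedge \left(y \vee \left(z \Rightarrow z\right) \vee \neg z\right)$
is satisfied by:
  {z: False, y: False}
  {y: True, z: False}
  {z: True, y: False}


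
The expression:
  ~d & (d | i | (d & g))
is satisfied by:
  {i: True, d: False}


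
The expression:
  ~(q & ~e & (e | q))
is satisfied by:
  {e: True, q: False}
  {q: False, e: False}
  {q: True, e: True}


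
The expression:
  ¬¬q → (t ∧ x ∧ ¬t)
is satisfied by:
  {q: False}


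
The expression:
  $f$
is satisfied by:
  {f: True}


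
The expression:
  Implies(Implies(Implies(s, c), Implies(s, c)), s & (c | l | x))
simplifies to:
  s & (c | l | x)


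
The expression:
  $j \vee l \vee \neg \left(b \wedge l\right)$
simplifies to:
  $\text{True}$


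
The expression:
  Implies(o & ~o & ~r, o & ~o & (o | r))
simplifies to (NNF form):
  True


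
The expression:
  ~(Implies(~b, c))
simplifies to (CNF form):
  ~b & ~c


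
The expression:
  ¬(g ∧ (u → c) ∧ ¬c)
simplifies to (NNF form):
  c ∨ u ∨ ¬g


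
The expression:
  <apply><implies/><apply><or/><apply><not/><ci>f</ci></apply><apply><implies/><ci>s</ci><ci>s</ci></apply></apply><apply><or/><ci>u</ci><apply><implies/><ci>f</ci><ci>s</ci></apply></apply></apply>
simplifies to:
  <apply><or/><ci>s</ci><ci>u</ci><apply><not/><ci>f</ci></apply></apply>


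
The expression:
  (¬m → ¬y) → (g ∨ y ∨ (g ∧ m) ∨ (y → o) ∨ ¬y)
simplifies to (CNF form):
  True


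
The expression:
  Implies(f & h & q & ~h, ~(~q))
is always true.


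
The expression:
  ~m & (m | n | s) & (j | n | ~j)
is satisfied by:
  {n: True, s: True, m: False}
  {n: True, s: False, m: False}
  {s: True, n: False, m: False}


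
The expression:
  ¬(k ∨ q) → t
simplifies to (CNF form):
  k ∨ q ∨ t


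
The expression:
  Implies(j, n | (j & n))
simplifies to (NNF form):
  n | ~j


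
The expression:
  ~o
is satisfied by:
  {o: False}


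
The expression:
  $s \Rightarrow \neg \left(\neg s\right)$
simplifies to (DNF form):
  $\text{True}$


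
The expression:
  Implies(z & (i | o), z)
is always true.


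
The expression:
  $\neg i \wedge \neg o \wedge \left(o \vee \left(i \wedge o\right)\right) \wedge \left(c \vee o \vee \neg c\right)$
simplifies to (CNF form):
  $\text{False}$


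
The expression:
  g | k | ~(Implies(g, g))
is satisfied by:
  {k: True, g: True}
  {k: True, g: False}
  {g: True, k: False}


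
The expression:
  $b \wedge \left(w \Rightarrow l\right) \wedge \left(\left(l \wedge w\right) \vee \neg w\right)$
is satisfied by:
  {l: True, b: True, w: False}
  {b: True, w: False, l: False}
  {l: True, w: True, b: True}


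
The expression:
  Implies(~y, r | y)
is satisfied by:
  {r: True, y: True}
  {r: True, y: False}
  {y: True, r: False}


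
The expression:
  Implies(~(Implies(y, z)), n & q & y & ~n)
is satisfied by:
  {z: True, y: False}
  {y: False, z: False}
  {y: True, z: True}


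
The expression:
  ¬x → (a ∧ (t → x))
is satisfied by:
  {a: True, x: True, t: False}
  {x: True, t: False, a: False}
  {a: True, x: True, t: True}
  {x: True, t: True, a: False}
  {a: True, t: False, x: False}


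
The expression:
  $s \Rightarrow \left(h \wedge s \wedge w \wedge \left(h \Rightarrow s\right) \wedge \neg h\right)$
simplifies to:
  $\neg s$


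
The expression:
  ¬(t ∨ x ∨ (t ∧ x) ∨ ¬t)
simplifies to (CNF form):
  False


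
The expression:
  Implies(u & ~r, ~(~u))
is always true.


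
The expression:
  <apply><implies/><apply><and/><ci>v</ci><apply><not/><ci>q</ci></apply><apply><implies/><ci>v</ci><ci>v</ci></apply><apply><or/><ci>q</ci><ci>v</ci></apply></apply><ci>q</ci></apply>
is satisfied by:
  {q: True, v: False}
  {v: False, q: False}
  {v: True, q: True}


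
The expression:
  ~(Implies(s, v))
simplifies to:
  s & ~v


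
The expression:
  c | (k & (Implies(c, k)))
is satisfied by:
  {k: True, c: True}
  {k: True, c: False}
  {c: True, k: False}


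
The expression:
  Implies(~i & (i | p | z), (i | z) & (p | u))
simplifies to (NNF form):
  i | (p & z) | (u & ~p) | (~p & ~z)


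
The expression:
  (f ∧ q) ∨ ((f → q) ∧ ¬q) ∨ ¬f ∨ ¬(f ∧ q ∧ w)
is always true.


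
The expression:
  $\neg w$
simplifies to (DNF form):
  $\neg w$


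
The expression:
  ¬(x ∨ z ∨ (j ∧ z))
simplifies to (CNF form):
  ¬x ∧ ¬z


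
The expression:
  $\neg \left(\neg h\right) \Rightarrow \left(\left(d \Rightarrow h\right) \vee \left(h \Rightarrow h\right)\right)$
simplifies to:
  $\text{True}$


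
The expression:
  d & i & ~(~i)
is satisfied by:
  {i: True, d: True}


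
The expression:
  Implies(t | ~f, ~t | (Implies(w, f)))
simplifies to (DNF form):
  f | ~t | ~w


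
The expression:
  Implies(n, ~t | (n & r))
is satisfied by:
  {r: True, t: False, n: False}
  {t: False, n: False, r: False}
  {r: True, n: True, t: False}
  {n: True, t: False, r: False}
  {r: True, t: True, n: False}
  {t: True, r: False, n: False}
  {r: True, n: True, t: True}


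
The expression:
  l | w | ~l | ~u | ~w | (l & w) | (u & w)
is always true.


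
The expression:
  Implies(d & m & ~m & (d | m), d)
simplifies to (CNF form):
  True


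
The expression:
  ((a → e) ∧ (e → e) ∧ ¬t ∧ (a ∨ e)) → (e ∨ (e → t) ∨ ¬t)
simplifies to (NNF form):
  True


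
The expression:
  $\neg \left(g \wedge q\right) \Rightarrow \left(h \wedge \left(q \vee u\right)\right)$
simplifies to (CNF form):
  $\left(g \vee h\right) \wedge \left(h \vee q\right) \wedge \left(q \vee u\right) \wedge \left(g \vee h \vee q\right) \wedge \left(g \vee h \vee u\right) \wedge \left(g \vee q \vee u\right) \wedge \left(h \vee q \vee u\right)$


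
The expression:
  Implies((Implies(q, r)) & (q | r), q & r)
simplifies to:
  q | ~r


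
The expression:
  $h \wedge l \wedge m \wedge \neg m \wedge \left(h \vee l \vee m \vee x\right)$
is never true.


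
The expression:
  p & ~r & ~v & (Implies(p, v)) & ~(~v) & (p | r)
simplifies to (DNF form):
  False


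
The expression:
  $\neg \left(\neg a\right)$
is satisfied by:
  {a: True}


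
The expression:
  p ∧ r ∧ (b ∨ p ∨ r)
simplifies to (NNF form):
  p ∧ r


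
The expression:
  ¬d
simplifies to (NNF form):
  ¬d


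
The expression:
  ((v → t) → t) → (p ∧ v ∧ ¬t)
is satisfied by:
  {p: True, t: False, v: False}
  {t: False, v: False, p: False}
  {p: True, v: True, t: False}


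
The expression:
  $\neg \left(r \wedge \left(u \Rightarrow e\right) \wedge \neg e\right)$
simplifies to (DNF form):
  $e \vee u \vee \neg r$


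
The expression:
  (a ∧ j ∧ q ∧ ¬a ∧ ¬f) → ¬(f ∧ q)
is always true.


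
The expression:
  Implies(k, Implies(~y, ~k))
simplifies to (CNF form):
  y | ~k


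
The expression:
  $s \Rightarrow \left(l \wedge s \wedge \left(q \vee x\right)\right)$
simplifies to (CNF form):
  $\left(l \vee \neg s\right) \wedge \left(l \vee q \vee \neg s\right) \wedge \left(l \vee x \vee \neg s\right) \wedge \left(q \vee x \vee \neg s\right)$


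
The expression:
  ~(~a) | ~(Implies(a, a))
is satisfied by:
  {a: True}


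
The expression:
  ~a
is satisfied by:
  {a: False}


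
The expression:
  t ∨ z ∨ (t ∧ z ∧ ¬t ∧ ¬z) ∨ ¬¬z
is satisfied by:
  {t: True, z: True}
  {t: True, z: False}
  {z: True, t: False}


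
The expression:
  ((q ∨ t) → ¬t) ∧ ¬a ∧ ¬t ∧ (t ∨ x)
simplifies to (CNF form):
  x ∧ ¬a ∧ ¬t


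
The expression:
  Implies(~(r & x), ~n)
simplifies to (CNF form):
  (r | ~n) & (x | ~n)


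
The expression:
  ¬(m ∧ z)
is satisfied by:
  {m: False, z: False}
  {z: True, m: False}
  {m: True, z: False}


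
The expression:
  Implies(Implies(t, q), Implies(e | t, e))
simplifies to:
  e | ~q | ~t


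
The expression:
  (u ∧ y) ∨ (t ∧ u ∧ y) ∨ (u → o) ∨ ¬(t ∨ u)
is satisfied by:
  {y: True, o: True, u: False}
  {y: True, u: False, o: False}
  {o: True, u: False, y: False}
  {o: False, u: False, y: False}
  {y: True, o: True, u: True}
  {y: True, u: True, o: False}
  {o: True, u: True, y: False}


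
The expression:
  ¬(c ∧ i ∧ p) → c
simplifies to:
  c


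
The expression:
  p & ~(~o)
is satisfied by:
  {p: True, o: True}


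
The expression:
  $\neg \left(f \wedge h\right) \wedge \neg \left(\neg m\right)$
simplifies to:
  $m \wedge \left(\neg f \vee \neg h\right)$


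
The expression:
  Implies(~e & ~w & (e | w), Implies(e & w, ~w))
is always true.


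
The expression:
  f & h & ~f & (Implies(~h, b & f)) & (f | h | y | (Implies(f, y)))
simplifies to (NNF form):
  False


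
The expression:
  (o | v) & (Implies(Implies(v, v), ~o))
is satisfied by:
  {v: True, o: False}


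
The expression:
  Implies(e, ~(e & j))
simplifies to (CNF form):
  ~e | ~j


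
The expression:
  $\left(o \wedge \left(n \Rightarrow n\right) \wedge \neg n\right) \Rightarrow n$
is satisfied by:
  {n: True, o: False}
  {o: False, n: False}
  {o: True, n: True}


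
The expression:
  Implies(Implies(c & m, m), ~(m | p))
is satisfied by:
  {p: False, m: False}


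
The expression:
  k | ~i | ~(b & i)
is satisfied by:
  {k: True, b: False, i: False}
  {k: False, b: False, i: False}
  {i: True, k: True, b: False}
  {i: True, k: False, b: False}
  {b: True, k: True, i: False}
  {b: True, k: False, i: False}
  {b: True, i: True, k: True}


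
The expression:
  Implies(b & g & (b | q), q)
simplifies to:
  q | ~b | ~g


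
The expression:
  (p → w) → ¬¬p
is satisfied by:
  {p: True}


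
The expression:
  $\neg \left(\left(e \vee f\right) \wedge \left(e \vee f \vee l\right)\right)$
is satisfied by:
  {e: False, f: False}


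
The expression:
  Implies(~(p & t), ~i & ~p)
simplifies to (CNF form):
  (p | ~i) & (p | ~p) & (t | ~i) & (t | ~p)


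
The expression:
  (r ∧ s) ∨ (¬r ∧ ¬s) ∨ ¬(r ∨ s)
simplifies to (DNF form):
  (r ∧ s) ∨ (¬r ∧ ¬s)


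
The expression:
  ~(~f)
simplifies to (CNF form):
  f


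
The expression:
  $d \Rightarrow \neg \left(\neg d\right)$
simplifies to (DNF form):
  $\text{True}$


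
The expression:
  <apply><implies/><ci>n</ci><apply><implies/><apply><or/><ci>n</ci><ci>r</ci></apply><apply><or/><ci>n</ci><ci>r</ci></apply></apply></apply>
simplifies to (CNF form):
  <true/>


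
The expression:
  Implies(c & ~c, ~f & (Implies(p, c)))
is always true.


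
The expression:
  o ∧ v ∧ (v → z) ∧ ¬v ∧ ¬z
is never true.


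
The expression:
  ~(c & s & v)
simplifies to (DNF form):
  ~c | ~s | ~v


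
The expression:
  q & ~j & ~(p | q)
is never true.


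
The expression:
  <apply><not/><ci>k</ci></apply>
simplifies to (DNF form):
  <apply><not/><ci>k</ci></apply>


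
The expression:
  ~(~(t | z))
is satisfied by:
  {t: True, z: True}
  {t: True, z: False}
  {z: True, t: False}


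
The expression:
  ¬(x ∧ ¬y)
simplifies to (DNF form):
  y ∨ ¬x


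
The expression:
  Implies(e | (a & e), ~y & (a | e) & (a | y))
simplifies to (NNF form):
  ~e | (a & ~y)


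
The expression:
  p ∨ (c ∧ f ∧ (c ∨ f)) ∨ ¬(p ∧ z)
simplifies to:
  True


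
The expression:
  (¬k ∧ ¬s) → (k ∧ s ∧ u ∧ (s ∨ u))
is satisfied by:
  {k: True, s: True}
  {k: True, s: False}
  {s: True, k: False}
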